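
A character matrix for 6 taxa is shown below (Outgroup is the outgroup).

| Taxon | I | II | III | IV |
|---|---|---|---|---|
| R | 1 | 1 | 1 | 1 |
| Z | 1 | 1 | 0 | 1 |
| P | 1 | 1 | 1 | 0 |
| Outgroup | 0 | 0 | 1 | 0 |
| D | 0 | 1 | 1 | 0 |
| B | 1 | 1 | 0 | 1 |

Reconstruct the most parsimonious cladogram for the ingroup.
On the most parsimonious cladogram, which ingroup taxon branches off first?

Character polarity is set by the outgroup: the derived state is whichever differs from the outgroup's state, so for III the derived state is '0', and for the remaining characters it is '1'.
Only B, P, R, and Z show the derived state '1' for I, supporting them as a clade.
All ingroup taxa share the derived state '1' for II; it defines the ingroup but does not resolve relationships within it.
Only B and Z show the derived state '0' for III, supporting them as a clade.
IV: derived state '1' in B, R, and Z only — synapomorphy for {B, R, Z}.
Most parsimonious ingroup topology: ((((Z,B),R),P),D).
D is sister to the clade containing all other ingroup taxa, so it is the earliest-diverging (most basal) ingroup lineage.

D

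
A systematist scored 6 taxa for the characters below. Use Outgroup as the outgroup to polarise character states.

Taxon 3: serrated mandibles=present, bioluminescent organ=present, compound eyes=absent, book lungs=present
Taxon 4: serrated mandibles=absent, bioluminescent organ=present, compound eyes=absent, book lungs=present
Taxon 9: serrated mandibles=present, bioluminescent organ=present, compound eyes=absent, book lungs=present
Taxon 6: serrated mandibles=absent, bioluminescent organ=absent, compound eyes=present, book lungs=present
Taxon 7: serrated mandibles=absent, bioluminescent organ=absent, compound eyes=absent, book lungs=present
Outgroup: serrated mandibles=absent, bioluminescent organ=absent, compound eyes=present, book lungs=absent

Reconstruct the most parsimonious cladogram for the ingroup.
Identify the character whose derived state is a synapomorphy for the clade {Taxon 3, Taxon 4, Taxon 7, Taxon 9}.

compound eyes

Character polarity is set by the outgroup: the derived state is whichever differs from the outgroup's state, so for compound eyes the derived state is 'absent', and for the remaining characters it is 'present'.
Only Taxon 3 and Taxon 9 show the derived state 'present' for serrated mandibles, supporting them as a clade.
bioluminescent organ: derived state 'present' in Taxon 3, Taxon 4, and Taxon 9 only — synapomorphy for {Taxon 3, Taxon 4, Taxon 9}.
Only Taxon 3, Taxon 4, Taxon 7, and Taxon 9 show the derived state 'absent' for compound eyes, supporting them as a clade.
All ingroup taxa share the derived state 'present' for book lungs; it defines the ingroup but does not resolve relationships within it.
Most parsimonious ingroup topology: ((((Taxon 3,Taxon 9),Taxon 4),Taxon 7),Taxon 6).
The clade {Taxon 3, Taxon 4, Taxon 7, Taxon 9} is supported by compound eyes: its derived state 'absent' occurs in exactly those taxa and in no other taxon (including the outgroup).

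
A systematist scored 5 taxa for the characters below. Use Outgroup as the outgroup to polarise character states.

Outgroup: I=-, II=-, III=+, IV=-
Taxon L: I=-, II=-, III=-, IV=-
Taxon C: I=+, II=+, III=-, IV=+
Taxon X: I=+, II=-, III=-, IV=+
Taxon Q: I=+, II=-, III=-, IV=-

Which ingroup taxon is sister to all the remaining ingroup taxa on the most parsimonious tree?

Character polarity is set by the outgroup: the derived state is whichever differs from the outgroup's state, so for III the derived state is '-', and for the remaining characters it is '+'.
Only Taxon C, Taxon Q, and Taxon X show the derived state '+' for I, supporting them as a clade.
II: derived state '+' in Taxon C only — an autapomorphy, so it tells us nothing about relationships among taxa.
III (derived state '-') is shared by all ingroup taxa — unites the whole ingroup.
Only Taxon C and Taxon X show the derived state '+' for IV, supporting them as a clade.
Most parsimonious ingroup topology: (Taxon L,((Taxon C,Taxon X),Taxon Q)).
Taxon L is sister to the clade containing all other ingroup taxa, so it is the earliest-diverging (most basal) ingroup lineage.

Taxon L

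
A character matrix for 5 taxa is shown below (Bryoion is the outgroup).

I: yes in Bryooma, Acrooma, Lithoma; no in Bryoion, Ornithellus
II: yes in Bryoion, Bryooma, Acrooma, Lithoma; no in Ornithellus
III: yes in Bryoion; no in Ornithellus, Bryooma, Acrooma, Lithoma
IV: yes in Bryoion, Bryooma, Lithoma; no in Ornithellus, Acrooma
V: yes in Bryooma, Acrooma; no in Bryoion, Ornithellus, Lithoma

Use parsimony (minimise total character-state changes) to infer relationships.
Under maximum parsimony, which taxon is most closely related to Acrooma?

Character polarity is set by the outgroup: the derived state is whichever differs from the outgroup's state, so for II, III, IV the derived state is 'no', and for the remaining characters it is 'yes'.
I: derived state 'yes' in Acrooma, Bryooma, and Lithoma only — synapomorphy for {Acrooma, Bryooma, Lithoma}.
II (derived state 'no') is unique to Ornithellus (autapomorphy; uninformative for grouping).
III (derived state 'no') is shared by all ingroup taxa — unites the whole ingroup.
IV (state 'no') occurs in Acrooma and Ornithellus but conflicts with the nesting implied by the other characters — most parsimoniously interpreted as homoplasy.
Only Acrooma and Bryooma show the derived state 'yes' for V, supporting them as a clade.
Most parsimonious ingroup topology: (Ornithellus,((Bryooma,Acrooma),Lithoma)).
Acrooma and Bryooma form a cherry on this tree, so they are sister taxa.

Bryooma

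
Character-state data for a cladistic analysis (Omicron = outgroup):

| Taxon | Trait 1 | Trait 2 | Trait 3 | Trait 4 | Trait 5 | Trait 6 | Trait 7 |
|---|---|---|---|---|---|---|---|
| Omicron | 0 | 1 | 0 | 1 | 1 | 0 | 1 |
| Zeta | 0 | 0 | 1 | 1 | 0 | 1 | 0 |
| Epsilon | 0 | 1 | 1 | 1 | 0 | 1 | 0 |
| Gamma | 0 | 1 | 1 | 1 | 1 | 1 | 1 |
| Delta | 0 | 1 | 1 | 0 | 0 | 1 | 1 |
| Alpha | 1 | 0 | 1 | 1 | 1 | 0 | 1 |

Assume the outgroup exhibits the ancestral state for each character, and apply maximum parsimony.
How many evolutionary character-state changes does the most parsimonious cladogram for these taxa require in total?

Character polarity is set by the outgroup: the derived state is whichever differs from the outgroup's state, so for Trait 2, Trait 4, Trait 5, Trait 7 the derived state is '0', and for the remaining characters it is '1'.
Trait 1: derived state '1' in Alpha only — an autapomorphy, so it tells us nothing about relationships among taxa.
Trait 2 groups Alpha and Zeta, which is incompatible with the clades supported by the remaining characters; treating it as convergent (homoplasy) costs fewer steps than any alternative tree.
Trait 3 (derived state '1') is shared by all ingroup taxa — unites the whole ingroup.
Trait 4: derived state '0' in Delta only — an autapomorphy, so it tells us nothing about relationships among taxa.
Trait 5 (derived state '0') is shared by Delta, Epsilon, and Zeta — a synapomorphy uniting that clade.
Only Delta, Epsilon, Gamma, and Zeta show the derived state '1' for Trait 6, supporting them as a clade.
Only Epsilon and Zeta show the derived state '0' for Trait 7, supporting them as a clade.
Most parsimonious ingroup topology: ((((Zeta,Epsilon),Delta),Gamma),Alpha).
Changes per character on this tree: Trait 1: 1; Trait 2: 2; Trait 3: 1; Trait 4: 1; Trait 5: 1; Trait 6: 1; Trait 7: 1.
Total = 8.

8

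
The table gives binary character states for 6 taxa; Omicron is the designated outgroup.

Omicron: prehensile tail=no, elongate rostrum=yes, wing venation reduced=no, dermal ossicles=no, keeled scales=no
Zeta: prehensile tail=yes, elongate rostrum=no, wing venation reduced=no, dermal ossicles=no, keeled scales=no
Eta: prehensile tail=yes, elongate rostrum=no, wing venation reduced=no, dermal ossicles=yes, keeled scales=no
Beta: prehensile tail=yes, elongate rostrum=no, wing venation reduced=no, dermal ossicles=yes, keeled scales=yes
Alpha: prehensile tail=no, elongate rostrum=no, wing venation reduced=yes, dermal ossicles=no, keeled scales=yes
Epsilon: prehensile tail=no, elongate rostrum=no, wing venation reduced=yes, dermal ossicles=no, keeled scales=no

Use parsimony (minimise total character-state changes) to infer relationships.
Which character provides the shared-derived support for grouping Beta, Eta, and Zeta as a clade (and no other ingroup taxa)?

Character polarity is set by the outgroup: the derived state is whichever differs from the outgroup's state, so for elongate rostrum the derived state is 'no', and for the remaining characters it is 'yes'.
prehensile tail (derived state 'yes') is shared by Beta, Eta, and Zeta — a synapomorphy uniting that clade.
elongate rostrum (derived state 'no') is shared by all ingroup taxa — unites the whole ingroup.
wing venation reduced (derived state 'yes') is shared by Alpha and Epsilon — a synapomorphy uniting that clade.
dermal ossicles: derived state 'yes' in Beta and Eta only — synapomorphy for {Beta, Eta}.
keeled scales groups Alpha and Beta, which is incompatible with the clades supported by the remaining characters; treating it as convergent (homoplasy) costs fewer steps than any alternative tree.
Most parsimonious ingroup topology: ((Zeta,(Eta,Beta)),(Alpha,Epsilon)).
The clade {Beta, Eta, Zeta} is supported by prehensile tail: its derived state 'yes' occurs in exactly those taxa and in no other taxon (including the outgroup).

prehensile tail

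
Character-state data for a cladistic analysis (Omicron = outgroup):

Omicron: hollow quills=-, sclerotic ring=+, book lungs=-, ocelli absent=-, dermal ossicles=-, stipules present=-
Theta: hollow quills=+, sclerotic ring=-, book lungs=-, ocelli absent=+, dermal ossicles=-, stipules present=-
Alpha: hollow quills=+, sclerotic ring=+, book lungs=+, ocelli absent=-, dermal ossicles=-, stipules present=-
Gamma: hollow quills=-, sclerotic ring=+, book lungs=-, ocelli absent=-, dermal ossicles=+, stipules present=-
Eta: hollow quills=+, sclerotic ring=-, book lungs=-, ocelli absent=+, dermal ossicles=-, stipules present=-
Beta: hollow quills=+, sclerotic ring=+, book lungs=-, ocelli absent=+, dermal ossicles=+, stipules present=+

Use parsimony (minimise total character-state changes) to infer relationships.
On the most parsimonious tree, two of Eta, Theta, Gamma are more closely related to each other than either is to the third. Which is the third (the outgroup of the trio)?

Character polarity is set by the outgroup: the derived state is whichever differs from the outgroup's state, so for sclerotic ring the derived state is '-', and for the remaining characters it is '+'.
hollow quills (derived state '+') is shared by Alpha, Beta, Eta, and Theta — a synapomorphy uniting that clade.
Only Eta and Theta show the derived state '-' for sclerotic ring, supporting them as a clade.
book lungs: derived state '+' in Alpha only — an autapomorphy, so it tells us nothing about relationships among taxa.
Only Beta, Eta, and Theta show the derived state '+' for ocelli absent, supporting them as a clade.
dermal ossicles groups Beta and Gamma, which is incompatible with the clades supported by the remaining characters; treating it as convergent (homoplasy) costs fewer steps than any alternative tree.
stipules present (derived state '+') is unique to Beta (autapomorphy; uninformative for grouping).
Most parsimonious ingroup topology: ((((Theta,Eta),Beta),Alpha),Gamma).
Eta and Theta share a more recent common ancestor with each other than either does with Gamma, so Gamma is the least closely related of the three.

Gamma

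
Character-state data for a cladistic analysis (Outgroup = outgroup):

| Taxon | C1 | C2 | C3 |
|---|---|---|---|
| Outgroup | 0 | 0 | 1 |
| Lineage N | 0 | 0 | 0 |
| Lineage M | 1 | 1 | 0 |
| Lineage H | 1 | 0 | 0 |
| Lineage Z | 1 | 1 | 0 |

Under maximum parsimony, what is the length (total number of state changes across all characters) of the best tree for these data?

3

Character polarity is set by the outgroup: the derived state is whichever differs from the outgroup's state, so for C3 the derived state is '0', and for the remaining characters it is '1'.
C1: derived state '1' in Lineage H, Lineage M, and Lineage Z only — synapomorphy for {Lineage H, Lineage M, Lineage Z}.
C2: derived state '1' in Lineage M and Lineage Z only — synapomorphy for {Lineage M, Lineage Z}.
C3 (derived state '0') is shared by all ingroup taxa — unites the whole ingroup.
Most parsimonious ingroup topology: (Lineage N,((Lineage M,Lineage Z),Lineage H)).
Changes per character on this tree: C1: 1; C2: 1; C3: 1.
Total = 3.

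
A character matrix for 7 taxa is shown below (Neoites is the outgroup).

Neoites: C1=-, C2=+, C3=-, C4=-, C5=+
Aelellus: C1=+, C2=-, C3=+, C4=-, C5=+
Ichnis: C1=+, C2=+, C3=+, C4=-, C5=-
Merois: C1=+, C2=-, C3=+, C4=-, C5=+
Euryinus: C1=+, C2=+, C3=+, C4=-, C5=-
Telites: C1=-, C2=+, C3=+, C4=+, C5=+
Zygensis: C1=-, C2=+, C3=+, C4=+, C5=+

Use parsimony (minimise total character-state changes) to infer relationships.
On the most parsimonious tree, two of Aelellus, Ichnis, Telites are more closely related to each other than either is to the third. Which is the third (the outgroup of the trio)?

Character polarity is set by the outgroup: the derived state is whichever differs from the outgroup's state, so for C2, C5 the derived state is '-', and for the remaining characters it is '+'.
C1 (derived state '+') is shared by Aelellus, Euryinus, Ichnis, and Merois — a synapomorphy uniting that clade.
Only Aelellus and Merois show the derived state '-' for C2, supporting them as a clade.
C3 (derived state '+') is shared by all ingroup taxa — unites the whole ingroup.
C4 (derived state '+') is shared by Telites and Zygensis — a synapomorphy uniting that clade.
C5 (derived state '-') is shared by Euryinus and Ichnis — a synapomorphy uniting that clade.
Most parsimonious ingroup topology: (((Aelellus,Merois),(Ichnis,Euryinus)),(Telites,Zygensis)).
Aelellus and Ichnis share a more recent common ancestor with each other than either does with Telites, so Telites is the least closely related of the three.

Telites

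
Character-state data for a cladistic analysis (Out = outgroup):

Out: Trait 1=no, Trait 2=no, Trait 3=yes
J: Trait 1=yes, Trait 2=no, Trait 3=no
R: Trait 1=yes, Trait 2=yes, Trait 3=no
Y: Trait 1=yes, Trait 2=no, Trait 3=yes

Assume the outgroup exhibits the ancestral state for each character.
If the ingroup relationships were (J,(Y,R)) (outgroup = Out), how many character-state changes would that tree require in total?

4

Map each character onto (J,(Y,R)) (rooted by Out) and count the minimum state changes it requires (Fitch parsimony):
Trait 1: 1; Trait 2: 1; Trait 3: 2.
Total tree length = 4.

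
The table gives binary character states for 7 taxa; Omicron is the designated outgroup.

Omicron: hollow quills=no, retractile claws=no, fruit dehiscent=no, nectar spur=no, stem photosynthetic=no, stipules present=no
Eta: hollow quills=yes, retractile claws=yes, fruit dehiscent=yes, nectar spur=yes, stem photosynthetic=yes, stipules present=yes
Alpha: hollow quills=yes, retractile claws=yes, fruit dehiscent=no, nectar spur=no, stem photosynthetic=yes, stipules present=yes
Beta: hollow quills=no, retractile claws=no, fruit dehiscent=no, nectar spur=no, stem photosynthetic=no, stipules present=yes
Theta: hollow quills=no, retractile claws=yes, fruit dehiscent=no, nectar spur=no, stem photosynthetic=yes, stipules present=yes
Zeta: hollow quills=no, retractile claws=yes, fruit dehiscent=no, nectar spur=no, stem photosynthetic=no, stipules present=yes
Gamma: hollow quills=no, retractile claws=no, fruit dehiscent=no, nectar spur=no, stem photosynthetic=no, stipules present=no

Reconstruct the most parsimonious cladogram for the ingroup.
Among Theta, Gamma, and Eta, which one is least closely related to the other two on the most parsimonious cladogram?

The outgroup has state 'no' for every character, so 'yes' is the derived state throughout.
hollow quills: derived state 'yes' in Alpha and Eta only — synapomorphy for {Alpha, Eta}.
Only Alpha, Eta, Theta, and Zeta show the derived state 'yes' for retractile claws, supporting them as a clade.
fruit dehiscent: derived state 'yes' in Eta only — an autapomorphy, so it tells us nothing about relationships among taxa.
nectar spur: derived state 'yes' in Eta only — an autapomorphy, so it tells us nothing about relationships among taxa.
Only Alpha, Eta, and Theta show the derived state 'yes' for stem photosynthetic, supporting them as a clade.
stipules present (derived state 'yes') is shared by Alpha, Beta, Eta, Theta, and Zeta — a synapomorphy uniting that clade.
Most parsimonious ingroup topology: (((((Eta,Alpha),Theta),Zeta),Beta),Gamma).
Eta and Theta share a more recent common ancestor with each other than either does with Gamma, so Gamma is the least closely related of the three.

Gamma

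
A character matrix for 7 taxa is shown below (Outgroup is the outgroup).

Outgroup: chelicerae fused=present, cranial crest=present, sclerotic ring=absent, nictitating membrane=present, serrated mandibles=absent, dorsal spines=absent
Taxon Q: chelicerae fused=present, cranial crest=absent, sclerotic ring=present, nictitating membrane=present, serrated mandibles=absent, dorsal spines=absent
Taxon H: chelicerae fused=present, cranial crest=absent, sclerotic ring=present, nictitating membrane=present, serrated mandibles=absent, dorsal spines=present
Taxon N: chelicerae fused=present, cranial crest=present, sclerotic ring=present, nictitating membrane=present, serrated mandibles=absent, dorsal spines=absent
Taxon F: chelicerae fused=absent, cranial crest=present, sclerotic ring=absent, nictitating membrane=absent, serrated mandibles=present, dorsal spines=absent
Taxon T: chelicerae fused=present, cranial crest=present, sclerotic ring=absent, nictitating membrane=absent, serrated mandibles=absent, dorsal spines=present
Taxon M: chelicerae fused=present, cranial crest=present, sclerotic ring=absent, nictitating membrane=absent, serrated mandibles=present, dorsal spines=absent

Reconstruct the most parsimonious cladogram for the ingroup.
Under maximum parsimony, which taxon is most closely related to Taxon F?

Taxon M

Character polarity is set by the outgroup: the derived state is whichever differs from the outgroup's state, so for chelicerae fused, cranial crest, nictitating membrane the derived state is 'absent', and for the remaining characters it is 'present'.
chelicerae fused: derived state 'absent' in Taxon F only — an autapomorphy, so it tells us nothing about relationships among taxa.
Only Taxon H and Taxon Q show the derived state 'absent' for cranial crest, supporting them as a clade.
sclerotic ring: derived state 'present' in Taxon H, Taxon N, and Taxon Q only — synapomorphy for {Taxon H, Taxon N, Taxon Q}.
nictitating membrane (derived state 'absent') is shared by Taxon F, Taxon M, and Taxon T — a synapomorphy uniting that clade.
Only Taxon F and Taxon M show the derived state 'present' for serrated mandibles, supporting them as a clade.
dorsal spines groups Taxon H and Taxon T, which is incompatible with the clades supported by the remaining characters; treating it as convergent (homoplasy) costs fewer steps than any alternative tree.
Most parsimonious ingroup topology: (((Taxon Q,Taxon H),Taxon N),((Taxon F,Taxon M),Taxon T)).
Taxon F and Taxon M form a cherry on this tree, so they are sister taxa.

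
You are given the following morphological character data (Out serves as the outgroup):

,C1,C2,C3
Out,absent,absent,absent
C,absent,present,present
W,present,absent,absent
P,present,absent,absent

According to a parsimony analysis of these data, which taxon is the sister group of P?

The outgroup has state 'absent' for every character, so 'present' is the derived state throughout.
Only P and W show the derived state 'present' for C1, supporting them as a clade.
C2: derived state 'present' in C only — an autapomorphy, so it tells us nothing about relationships among taxa.
C3: derived state 'present' in C only — an autapomorphy, so it tells us nothing about relationships among taxa.
Most parsimonious ingroup topology: (C,(W,P)).
P and W form a cherry on this tree, so they are sister taxa.

W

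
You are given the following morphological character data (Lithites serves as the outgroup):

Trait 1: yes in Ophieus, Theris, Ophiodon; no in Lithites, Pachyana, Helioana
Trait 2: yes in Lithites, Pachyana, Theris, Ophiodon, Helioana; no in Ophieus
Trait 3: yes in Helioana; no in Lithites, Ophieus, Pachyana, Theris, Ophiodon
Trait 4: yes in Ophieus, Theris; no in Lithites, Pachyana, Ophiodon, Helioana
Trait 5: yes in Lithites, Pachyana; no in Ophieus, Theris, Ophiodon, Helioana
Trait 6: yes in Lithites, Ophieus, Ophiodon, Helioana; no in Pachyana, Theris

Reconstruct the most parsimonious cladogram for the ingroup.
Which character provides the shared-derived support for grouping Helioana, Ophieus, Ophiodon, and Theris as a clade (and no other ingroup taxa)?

Trait 5

Character polarity is set by the outgroup: the derived state is whichever differs from the outgroup's state, so for Trait 2, Trait 5, Trait 6 the derived state is 'no', and for the remaining characters it is 'yes'.
Only Ophieus, Ophiodon, and Theris show the derived state 'yes' for Trait 1, supporting them as a clade.
Trait 2 (derived state 'no') is unique to Ophieus (autapomorphy; uninformative for grouping).
Trait 3: derived state 'yes' in Helioana only — an autapomorphy, so it tells us nothing about relationships among taxa.
Trait 4 (derived state 'yes') is shared by Ophieus and Theris — a synapomorphy uniting that clade.
Only Helioana, Ophieus, Ophiodon, and Theris show the derived state 'no' for Trait 5, supporting them as a clade.
Trait 6 groups Pachyana and Theris, which is incompatible with the clades supported by the remaining characters; treating it as convergent (homoplasy) costs fewer steps than any alternative tree.
Most parsimonious ingroup topology: ((((Ophieus,Theris),Ophiodon),Helioana),Pachyana).
The clade {Helioana, Ophieus, Ophiodon, Theris} is supported by Trait 5: its derived state 'no' occurs in exactly those taxa and in no other taxon (including the outgroup).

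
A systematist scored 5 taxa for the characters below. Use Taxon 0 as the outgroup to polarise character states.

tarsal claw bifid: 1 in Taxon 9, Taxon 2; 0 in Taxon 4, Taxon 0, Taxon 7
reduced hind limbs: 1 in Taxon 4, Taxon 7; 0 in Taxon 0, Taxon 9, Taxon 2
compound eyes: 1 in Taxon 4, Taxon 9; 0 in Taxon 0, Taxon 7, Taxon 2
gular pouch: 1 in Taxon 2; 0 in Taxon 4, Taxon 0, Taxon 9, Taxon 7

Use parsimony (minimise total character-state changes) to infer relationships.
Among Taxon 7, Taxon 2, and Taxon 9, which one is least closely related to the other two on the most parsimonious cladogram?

Taxon 7

The outgroup has state '0' for every character, so '1' is the derived state throughout.
tarsal claw bifid (derived state '1') is shared by Taxon 2 and Taxon 9 — a synapomorphy uniting that clade.
reduced hind limbs (derived state '1') is shared by Taxon 4 and Taxon 7 — a synapomorphy uniting that clade.
compound eyes (state '1') occurs in Taxon 4 and Taxon 9 but conflicts with the nesting implied by the other characters — most parsimoniously interpreted as homoplasy.
gular pouch: derived state '1' in Taxon 2 only — an autapomorphy, so it tells us nothing about relationships among taxa.
Most parsimonious ingroup topology: ((Taxon 7,Taxon 4),(Taxon 2,Taxon 9)).
Taxon 2 and Taxon 9 share a more recent common ancestor with each other than either does with Taxon 7, so Taxon 7 is the least closely related of the three.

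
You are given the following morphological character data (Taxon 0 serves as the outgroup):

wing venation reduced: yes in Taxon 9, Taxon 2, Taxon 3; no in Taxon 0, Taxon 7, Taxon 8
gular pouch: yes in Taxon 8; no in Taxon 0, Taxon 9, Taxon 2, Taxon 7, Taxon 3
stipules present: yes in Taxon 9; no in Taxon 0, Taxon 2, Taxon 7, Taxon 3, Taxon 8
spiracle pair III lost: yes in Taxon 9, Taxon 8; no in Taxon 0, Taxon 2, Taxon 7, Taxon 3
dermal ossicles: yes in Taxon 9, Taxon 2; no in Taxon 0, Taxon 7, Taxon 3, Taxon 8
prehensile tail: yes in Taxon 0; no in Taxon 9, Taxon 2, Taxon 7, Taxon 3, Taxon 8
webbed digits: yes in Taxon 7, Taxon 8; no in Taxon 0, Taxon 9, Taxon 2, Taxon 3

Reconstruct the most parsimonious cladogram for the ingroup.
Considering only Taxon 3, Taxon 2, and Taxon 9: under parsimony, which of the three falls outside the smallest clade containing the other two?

Character polarity is set by the outgroup: the derived state is whichever differs from the outgroup's state, so for prehensile tail the derived state is 'no', and for the remaining characters it is 'yes'.
wing venation reduced (derived state 'yes') is shared by Taxon 2, Taxon 3, and Taxon 9 — a synapomorphy uniting that clade.
gular pouch: derived state 'yes' in Taxon 8 only — an autapomorphy, so it tells us nothing about relationships among taxa.
stipules present: derived state 'yes' in Taxon 9 only — an autapomorphy, so it tells us nothing about relationships among taxa.
spiracle pair III lost groups Taxon 8 and Taxon 9, which is incompatible with the clades supported by the remaining characters; treating it as convergent (homoplasy) costs fewer steps than any alternative tree.
dermal ossicles (derived state 'yes') is shared by Taxon 2 and Taxon 9 — a synapomorphy uniting that clade.
prehensile tail (derived state 'no') is shared by all ingroup taxa — unites the whole ingroup.
webbed digits (derived state 'yes') is shared by Taxon 7 and Taxon 8 — a synapomorphy uniting that clade.
Most parsimonious ingroup topology: (((Taxon 9,Taxon 2),Taxon 3),(Taxon 8,Taxon 7)).
Taxon 9 and Taxon 2 share a more recent common ancestor with each other than either does with Taxon 3, so Taxon 3 is the least closely related of the three.

Taxon 3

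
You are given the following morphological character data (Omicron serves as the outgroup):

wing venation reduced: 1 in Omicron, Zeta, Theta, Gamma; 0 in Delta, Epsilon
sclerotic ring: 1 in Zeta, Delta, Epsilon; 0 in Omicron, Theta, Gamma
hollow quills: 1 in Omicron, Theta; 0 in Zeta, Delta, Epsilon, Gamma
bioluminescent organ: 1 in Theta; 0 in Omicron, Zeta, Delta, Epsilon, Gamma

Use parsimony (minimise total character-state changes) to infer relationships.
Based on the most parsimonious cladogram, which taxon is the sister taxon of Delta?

Character polarity is set by the outgroup: the derived state is whichever differs from the outgroup's state, so for wing venation reduced, hollow quills the derived state is '0', and for the remaining characters it is '1'.
wing venation reduced (derived state '0') is shared by Delta and Epsilon — a synapomorphy uniting that clade.
Only Delta, Epsilon, and Zeta show the derived state '1' for sclerotic ring, supporting them as a clade.
Only Delta, Epsilon, Gamma, and Zeta show the derived state '0' for hollow quills, supporting them as a clade.
bioluminescent organ: derived state '1' in Theta only — an autapomorphy, so it tells us nothing about relationships among taxa.
Most parsimonious ingroup topology: (((Zeta,(Delta,Epsilon)),Gamma),Theta).
Delta and Epsilon form a cherry on this tree, so they are sister taxa.

Epsilon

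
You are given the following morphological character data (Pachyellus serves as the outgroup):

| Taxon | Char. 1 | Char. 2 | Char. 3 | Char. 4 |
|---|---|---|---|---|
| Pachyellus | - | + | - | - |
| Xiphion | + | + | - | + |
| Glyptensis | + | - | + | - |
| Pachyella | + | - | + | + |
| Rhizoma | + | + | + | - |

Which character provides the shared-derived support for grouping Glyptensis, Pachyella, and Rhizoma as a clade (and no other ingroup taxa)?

Character polarity is set by the outgroup: the derived state is whichever differs from the outgroup's state, so for Char. 2 the derived state is '-', and for the remaining characters it is '+'.
All ingroup taxa share the derived state '+' for Char. 1; it defines the ingroup but does not resolve relationships within it.
Char. 2: derived state '-' in Glyptensis and Pachyella only — synapomorphy for {Glyptensis, Pachyella}.
Only Glyptensis, Pachyella, and Rhizoma show the derived state '+' for Char. 3, supporting them as a clade.
Char. 4 (state '+') occurs in Pachyella and Xiphion but conflicts with the nesting implied by the other characters — most parsimoniously interpreted as homoplasy.
Most parsimonious ingroup topology: (Xiphion,((Glyptensis,Pachyella),Rhizoma)).
The clade {Glyptensis, Pachyella, Rhizoma} is supported by Char. 3: its derived state '+' occurs in exactly those taxa and in no other taxon (including the outgroup).

Char. 3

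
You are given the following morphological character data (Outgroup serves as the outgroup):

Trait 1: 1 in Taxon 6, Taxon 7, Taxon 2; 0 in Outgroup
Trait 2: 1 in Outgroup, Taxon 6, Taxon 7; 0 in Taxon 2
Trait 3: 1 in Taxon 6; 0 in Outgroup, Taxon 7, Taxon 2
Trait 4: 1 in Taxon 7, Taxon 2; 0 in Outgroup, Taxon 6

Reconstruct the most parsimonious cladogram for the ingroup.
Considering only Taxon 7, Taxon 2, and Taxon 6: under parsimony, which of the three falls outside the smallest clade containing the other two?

Character polarity is set by the outgroup: the derived state is whichever differs from the outgroup's state, so for Trait 2 the derived state is '0', and for the remaining characters it is '1'.
Trait 1 (derived state '1') is shared by all ingroup taxa — unites the whole ingroup.
Trait 2 (derived state '0') is unique to Taxon 2 (autapomorphy; uninformative for grouping).
Trait 3 (derived state '1') is unique to Taxon 6 (autapomorphy; uninformative for grouping).
Trait 4 (derived state '1') is shared by Taxon 2 and Taxon 7 — a synapomorphy uniting that clade.
Most parsimonious ingroup topology: (Taxon 6,(Taxon 7,Taxon 2)).
Taxon 2 and Taxon 7 share a more recent common ancestor with each other than either does with Taxon 6, so Taxon 6 is the least closely related of the three.

Taxon 6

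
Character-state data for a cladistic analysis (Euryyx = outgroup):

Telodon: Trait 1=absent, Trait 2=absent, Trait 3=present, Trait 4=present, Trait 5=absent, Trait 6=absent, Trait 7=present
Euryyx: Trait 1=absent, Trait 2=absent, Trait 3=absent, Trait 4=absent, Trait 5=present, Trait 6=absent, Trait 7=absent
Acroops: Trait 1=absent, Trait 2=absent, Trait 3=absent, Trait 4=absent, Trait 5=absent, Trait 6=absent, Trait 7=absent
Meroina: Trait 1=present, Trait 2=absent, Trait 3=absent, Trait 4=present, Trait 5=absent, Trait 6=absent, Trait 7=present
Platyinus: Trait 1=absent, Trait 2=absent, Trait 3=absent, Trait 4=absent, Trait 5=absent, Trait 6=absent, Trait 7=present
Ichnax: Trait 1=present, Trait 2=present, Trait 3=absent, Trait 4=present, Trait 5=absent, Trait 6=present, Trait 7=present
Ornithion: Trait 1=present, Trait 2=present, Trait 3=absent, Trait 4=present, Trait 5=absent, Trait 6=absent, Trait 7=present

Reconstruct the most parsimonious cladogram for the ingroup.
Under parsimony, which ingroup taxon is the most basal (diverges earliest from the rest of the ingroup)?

Acroops

Character polarity is set by the outgroup: the derived state is whichever differs from the outgroup's state, so for Trait 5 the derived state is 'absent', and for the remaining characters it is 'present'.
Only Ichnax, Meroina, and Ornithion show the derived state 'present' for Trait 1, supporting them as a clade.
Trait 2 (derived state 'present') is shared by Ichnax and Ornithion — a synapomorphy uniting that clade.
Trait 3 (derived state 'present') is unique to Telodon (autapomorphy; uninformative for grouping).
Trait 4: derived state 'present' in Ichnax, Meroina, Ornithion, and Telodon only — synapomorphy for {Ichnax, Meroina, Ornithion, Telodon}.
All ingroup taxa share the derived state 'absent' for Trait 5; it defines the ingroup but does not resolve relationships within it.
Trait 6: derived state 'present' in Ichnax only — an autapomorphy, so it tells us nothing about relationships among taxa.
Only Ichnax, Meroina, Ornithion, Platyinus, and Telodon show the derived state 'present' for Trait 7, supporting them as a clade.
Most parsimonious ingroup topology: (((((Ichnax,Ornithion),Meroina),Telodon),Platyinus),Acroops).
Acroops is sister to the clade containing all other ingroup taxa, so it is the earliest-diverging (most basal) ingroup lineage.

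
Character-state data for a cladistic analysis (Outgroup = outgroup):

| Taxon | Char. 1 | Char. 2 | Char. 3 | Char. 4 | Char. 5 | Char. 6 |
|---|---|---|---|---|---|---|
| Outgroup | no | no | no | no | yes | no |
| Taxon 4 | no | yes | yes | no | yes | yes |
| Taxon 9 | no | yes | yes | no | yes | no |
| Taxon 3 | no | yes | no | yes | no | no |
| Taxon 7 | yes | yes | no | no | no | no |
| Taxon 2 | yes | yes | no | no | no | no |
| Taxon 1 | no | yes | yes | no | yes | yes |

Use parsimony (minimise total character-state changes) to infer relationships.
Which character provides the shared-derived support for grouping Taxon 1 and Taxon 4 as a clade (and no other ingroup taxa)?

Character polarity is set by the outgroup: the derived state is whichever differs from the outgroup's state, so for Char. 5 the derived state is 'no', and for the remaining characters it is 'yes'.
Char. 1: derived state 'yes' in Taxon 2 and Taxon 7 only — synapomorphy for {Taxon 2, Taxon 7}.
All ingroup taxa share the derived state 'yes' for Char. 2; it defines the ingroup but does not resolve relationships within it.
Char. 3: derived state 'yes' in Taxon 1, Taxon 4, and Taxon 9 only — synapomorphy for {Taxon 1, Taxon 4, Taxon 9}.
Char. 4: derived state 'yes' in Taxon 3 only — an autapomorphy, so it tells us nothing about relationships among taxa.
Char. 5 (derived state 'no') is shared by Taxon 2, Taxon 3, and Taxon 7 — a synapomorphy uniting that clade.
Only Taxon 1 and Taxon 4 show the derived state 'yes' for Char. 6, supporting them as a clade.
Most parsimonious ingroup topology: (((Taxon 4,Taxon 1),Taxon 9),(Taxon 3,(Taxon 7,Taxon 2))).
The clade {Taxon 1, Taxon 4} is supported by Char. 6: its derived state 'yes' occurs in exactly those taxa and in no other taxon (including the outgroup).

Char. 6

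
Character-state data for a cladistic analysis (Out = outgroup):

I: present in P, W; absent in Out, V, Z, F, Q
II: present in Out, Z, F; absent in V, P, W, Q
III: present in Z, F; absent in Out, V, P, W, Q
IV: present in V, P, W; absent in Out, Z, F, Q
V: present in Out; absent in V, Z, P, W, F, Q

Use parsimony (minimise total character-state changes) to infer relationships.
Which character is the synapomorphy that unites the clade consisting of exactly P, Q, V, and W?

II

Character polarity is set by the outgroup: the derived state is whichever differs from the outgroup's state, so for II, V the derived state is 'absent', and for the remaining characters it is 'present'.
I (derived state 'present') is shared by P and W — a synapomorphy uniting that clade.
Only P, Q, V, and W show the derived state 'absent' for II, supporting them as a clade.
Only F and Z show the derived state 'present' for III, supporting them as a clade.
Only P, V, and W show the derived state 'present' for IV, supporting them as a clade.
V (derived state 'absent') is shared by all ingroup taxa — unites the whole ingroup.
Most parsimonious ingroup topology: (((V,(P,W)),Q),(Z,F)).
The clade {P, Q, V, W} is supported by II: its derived state 'absent' occurs in exactly those taxa and in no other taxon (including the outgroup).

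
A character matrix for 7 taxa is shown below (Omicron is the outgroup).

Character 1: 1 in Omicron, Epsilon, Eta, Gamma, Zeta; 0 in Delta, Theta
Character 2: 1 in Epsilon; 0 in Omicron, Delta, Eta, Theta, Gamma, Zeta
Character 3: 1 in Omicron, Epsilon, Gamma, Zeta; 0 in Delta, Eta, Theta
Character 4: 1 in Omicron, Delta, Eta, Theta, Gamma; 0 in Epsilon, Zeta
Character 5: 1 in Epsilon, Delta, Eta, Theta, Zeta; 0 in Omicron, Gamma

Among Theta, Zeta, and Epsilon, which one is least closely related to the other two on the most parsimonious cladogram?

Character polarity is set by the outgroup: the derived state is whichever differs from the outgroup's state, so for Character 1, Character 3, Character 4 the derived state is '0', and for the remaining characters it is '1'.
Only Delta and Theta show the derived state '0' for Character 1, supporting them as a clade.
Character 2: derived state '1' in Epsilon only — an autapomorphy, so it tells us nothing about relationships among taxa.
Character 3: derived state '0' in Delta, Eta, and Theta only — synapomorphy for {Delta, Eta, Theta}.
Only Epsilon and Zeta show the derived state '0' for Character 4, supporting them as a clade.
Character 5: derived state '1' in Delta, Epsilon, Eta, Theta, and Zeta only — synapomorphy for {Delta, Epsilon, Eta, Theta, Zeta}.
Most parsimonious ingroup topology: (((Epsilon,Zeta),((Delta,Theta),Eta)),Gamma).
Epsilon and Zeta share a more recent common ancestor with each other than either does with Theta, so Theta is the least closely related of the three.

Theta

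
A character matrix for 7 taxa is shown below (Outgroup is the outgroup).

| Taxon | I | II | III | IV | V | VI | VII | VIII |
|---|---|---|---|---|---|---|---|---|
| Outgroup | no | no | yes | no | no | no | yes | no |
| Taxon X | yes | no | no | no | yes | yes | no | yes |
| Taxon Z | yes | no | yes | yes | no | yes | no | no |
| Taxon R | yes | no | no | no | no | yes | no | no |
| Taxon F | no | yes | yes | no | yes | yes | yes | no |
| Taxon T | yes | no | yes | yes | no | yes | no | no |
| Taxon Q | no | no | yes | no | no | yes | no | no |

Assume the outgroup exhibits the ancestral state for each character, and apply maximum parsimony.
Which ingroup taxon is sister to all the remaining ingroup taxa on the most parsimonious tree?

Taxon F

Character polarity is set by the outgroup: the derived state is whichever differs from the outgroup's state, so for III, VII the derived state is 'no', and for the remaining characters it is 'yes'.
I (derived state 'yes') is shared by Taxon R, Taxon T, Taxon X, and Taxon Z — a synapomorphy uniting that clade.
II: derived state 'yes' in Taxon F only — an autapomorphy, so it tells us nothing about relationships among taxa.
III: derived state 'no' in Taxon R and Taxon X only — synapomorphy for {Taxon R, Taxon X}.
Only Taxon T and Taxon Z show the derived state 'yes' for IV, supporting them as a clade.
V (state 'yes') occurs in Taxon F and Taxon X but conflicts with the nesting implied by the other characters — most parsimoniously interpreted as homoplasy.
VI (derived state 'yes') is shared by all ingroup taxa — unites the whole ingroup.
Only Taxon Q, Taxon R, Taxon T, Taxon X, and Taxon Z show the derived state 'no' for VII, supporting them as a clade.
VIII (derived state 'yes') is unique to Taxon X (autapomorphy; uninformative for grouping).
Most parsimonious ingroup topology: ((((Taxon X,Taxon R),(Taxon Z,Taxon T)),Taxon Q),Taxon F).
Taxon F is sister to the clade containing all other ingroup taxa, so it is the earliest-diverging (most basal) ingroup lineage.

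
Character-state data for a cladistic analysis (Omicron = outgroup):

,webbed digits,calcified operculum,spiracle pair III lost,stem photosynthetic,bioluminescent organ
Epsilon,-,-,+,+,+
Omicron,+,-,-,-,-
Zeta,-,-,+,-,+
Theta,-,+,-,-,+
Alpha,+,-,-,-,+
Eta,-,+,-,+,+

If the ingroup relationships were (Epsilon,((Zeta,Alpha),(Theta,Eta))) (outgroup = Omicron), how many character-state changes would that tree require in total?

Map each character onto (Epsilon,((Zeta,Alpha),(Theta,Eta))) (rooted by Omicron) and count the minimum state changes it requires (Fitch parsimony):
webbed digits: 2; calcified operculum: 1; spiracle pair III lost: 2; stem photosynthetic: 2; bioluminescent organ: 1.
Total tree length = 8.

8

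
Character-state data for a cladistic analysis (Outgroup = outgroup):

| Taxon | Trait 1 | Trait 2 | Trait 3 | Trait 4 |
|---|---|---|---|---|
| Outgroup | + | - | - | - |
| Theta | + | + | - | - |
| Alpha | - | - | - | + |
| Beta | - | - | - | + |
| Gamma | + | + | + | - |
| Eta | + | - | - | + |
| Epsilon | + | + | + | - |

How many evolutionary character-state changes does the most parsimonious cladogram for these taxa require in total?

Character polarity is set by the outgroup: the derived state is whichever differs from the outgroup's state, so for Trait 1 the derived state is '-', and for the remaining characters it is '+'.
Only Alpha and Beta show the derived state '-' for Trait 1, supporting them as a clade.
Only Epsilon, Gamma, and Theta show the derived state '+' for Trait 2, supporting them as a clade.
Trait 3 (derived state '+') is shared by Epsilon and Gamma — a synapomorphy uniting that clade.
Trait 4: derived state '+' in Alpha, Beta, and Eta only — synapomorphy for {Alpha, Beta, Eta}.
Most parsimonious ingroup topology: ((Theta,(Gamma,Epsilon)),((Alpha,Beta),Eta)).
Changes per character on this tree: Trait 1: 1; Trait 2: 1; Trait 3: 1; Trait 4: 1.
Total = 4.

4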